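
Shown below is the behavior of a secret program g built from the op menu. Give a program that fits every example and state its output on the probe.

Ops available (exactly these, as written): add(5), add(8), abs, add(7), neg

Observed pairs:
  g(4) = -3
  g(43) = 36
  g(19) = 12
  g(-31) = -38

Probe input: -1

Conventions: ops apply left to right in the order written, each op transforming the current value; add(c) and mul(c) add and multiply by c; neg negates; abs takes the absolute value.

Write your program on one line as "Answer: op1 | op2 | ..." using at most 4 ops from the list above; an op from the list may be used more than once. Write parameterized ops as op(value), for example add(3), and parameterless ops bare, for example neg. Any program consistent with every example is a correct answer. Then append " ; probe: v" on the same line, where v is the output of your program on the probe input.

neg | add(7) | neg ; probe: -8

Check, running the answer program on each example:
  4 -> -4 -> 3 -> -3
  43 -> -43 -> -36 -> 36
  19 -> -19 -> -12 -> 12
  -31 -> 31 -> 38 -> -38
  probe: -1 -> 1 -> 8 -> -8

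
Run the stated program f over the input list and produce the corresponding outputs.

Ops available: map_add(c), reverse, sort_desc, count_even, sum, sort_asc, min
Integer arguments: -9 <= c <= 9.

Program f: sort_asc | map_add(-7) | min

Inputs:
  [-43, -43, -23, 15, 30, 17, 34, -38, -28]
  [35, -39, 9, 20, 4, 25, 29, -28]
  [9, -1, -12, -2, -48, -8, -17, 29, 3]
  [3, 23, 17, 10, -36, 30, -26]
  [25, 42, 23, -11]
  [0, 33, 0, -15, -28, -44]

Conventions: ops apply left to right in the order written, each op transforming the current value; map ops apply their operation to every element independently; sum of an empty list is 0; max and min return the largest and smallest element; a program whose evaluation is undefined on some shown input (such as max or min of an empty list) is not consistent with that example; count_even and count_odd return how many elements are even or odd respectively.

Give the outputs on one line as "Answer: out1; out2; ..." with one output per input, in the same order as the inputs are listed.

Execution, op by op:
  [-43, -43, -23, 15, 30, 17, 34, -38, -28] -> [-43, -43, -38, -28, -23, 15, 17, 30, 34] -> [-50, -50, -45, -35, -30, 8, 10, 23, 27] -> -50
  [35, -39, 9, 20, 4, 25, 29, -28] -> [-39, -28, 4, 9, 20, 25, 29, 35] -> [-46, -35, -3, 2, 13, 18, 22, 28] -> -46
  [9, -1, -12, -2, -48, -8, -17, 29, 3] -> [-48, -17, -12, -8, -2, -1, 3, 9, 29] -> [-55, -24, -19, -15, -9, -8, -4, 2, 22] -> -55
  [3, 23, 17, 10, -36, 30, -26] -> [-36, -26, 3, 10, 17, 23, 30] -> [-43, -33, -4, 3, 10, 16, 23] -> -43
  [25, 42, 23, -11] -> [-11, 23, 25, 42] -> [-18, 16, 18, 35] -> -18
  [0, 33, 0, -15, -28, -44] -> [-44, -28, -15, 0, 0, 33] -> [-51, -35, -22, -7, -7, 26] -> -51

-50; -46; -55; -43; -18; -51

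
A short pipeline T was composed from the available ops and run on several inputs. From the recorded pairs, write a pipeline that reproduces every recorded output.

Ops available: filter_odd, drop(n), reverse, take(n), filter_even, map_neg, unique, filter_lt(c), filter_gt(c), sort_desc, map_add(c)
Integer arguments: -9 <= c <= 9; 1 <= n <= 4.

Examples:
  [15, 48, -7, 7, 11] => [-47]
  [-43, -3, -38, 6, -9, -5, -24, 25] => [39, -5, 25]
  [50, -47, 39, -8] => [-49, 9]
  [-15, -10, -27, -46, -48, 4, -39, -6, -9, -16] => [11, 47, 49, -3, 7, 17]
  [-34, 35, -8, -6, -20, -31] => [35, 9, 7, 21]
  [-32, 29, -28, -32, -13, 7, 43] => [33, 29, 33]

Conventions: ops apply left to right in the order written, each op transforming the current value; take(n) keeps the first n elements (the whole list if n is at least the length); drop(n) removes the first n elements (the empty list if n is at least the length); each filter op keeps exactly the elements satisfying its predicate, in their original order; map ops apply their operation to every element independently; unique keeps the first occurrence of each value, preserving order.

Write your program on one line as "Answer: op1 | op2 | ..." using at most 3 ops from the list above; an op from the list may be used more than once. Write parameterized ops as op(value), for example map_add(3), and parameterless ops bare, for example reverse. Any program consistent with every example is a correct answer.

map_add(-1) | filter_odd | map_neg

Check, running the answer program on each example:
  [15, 48, -7, 7, 11] -> [14, 47, -8, 6, 10] -> [47] -> [-47]
  [-43, -3, -38, 6, -9, -5, -24, 25] -> [-44, -4, -39, 5, -10, -6, -25, 24] -> [-39, 5, -25] -> [39, -5, 25]
  [50, -47, 39, -8] -> [49, -48, 38, -9] -> [49, -9] -> [-49, 9]
  [-15, -10, -27, -46, -48, 4, -39, -6, -9, -16] -> [-16, -11, -28, -47, -49, 3, -40, -7, -10, -17] -> [-11, -47, -49, 3, -7, -17] -> [11, 47, 49, -3, 7, 17]
  [-34, 35, -8, -6, -20, -31] -> [-35, 34, -9, -7, -21, -32] -> [-35, -9, -7, -21] -> [35, 9, 7, 21]
  [-32, 29, -28, -32, -13, 7, 43] -> [-33, 28, -29, -33, -14, 6, 42] -> [-33, -29, -33] -> [33, 29, 33]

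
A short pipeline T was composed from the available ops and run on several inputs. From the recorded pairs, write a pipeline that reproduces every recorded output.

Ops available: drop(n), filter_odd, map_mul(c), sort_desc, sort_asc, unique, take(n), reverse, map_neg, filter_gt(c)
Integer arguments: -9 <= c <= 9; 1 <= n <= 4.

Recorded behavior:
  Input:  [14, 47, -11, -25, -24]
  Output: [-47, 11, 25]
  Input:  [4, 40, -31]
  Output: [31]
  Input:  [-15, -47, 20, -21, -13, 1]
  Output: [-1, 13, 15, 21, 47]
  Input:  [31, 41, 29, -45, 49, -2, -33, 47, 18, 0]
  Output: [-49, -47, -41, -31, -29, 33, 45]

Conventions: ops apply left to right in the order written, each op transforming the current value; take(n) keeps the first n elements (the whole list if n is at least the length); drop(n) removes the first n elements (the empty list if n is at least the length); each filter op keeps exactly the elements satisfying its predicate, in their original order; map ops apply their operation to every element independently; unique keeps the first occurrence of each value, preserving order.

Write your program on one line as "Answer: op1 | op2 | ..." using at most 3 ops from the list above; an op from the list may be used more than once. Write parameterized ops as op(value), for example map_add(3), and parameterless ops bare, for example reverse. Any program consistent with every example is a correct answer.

sort_desc | filter_odd | map_neg

Check, running the answer program on each example:
  [14, 47, -11, -25, -24] -> [47, 14, -11, -24, -25] -> [47, -11, -25] -> [-47, 11, 25]
  [4, 40, -31] -> [40, 4, -31] -> [-31] -> [31]
  [-15, -47, 20, -21, -13, 1] -> [20, 1, -13, -15, -21, -47] -> [1, -13, -15, -21, -47] -> [-1, 13, 15, 21, 47]
  [31, 41, 29, -45, 49, -2, -33, 47, 18, 0] -> [49, 47, 41, 31, 29, 18, 0, -2, -33, -45] -> [49, 47, 41, 31, 29, -33, -45] -> [-49, -47, -41, -31, -29, 33, 45]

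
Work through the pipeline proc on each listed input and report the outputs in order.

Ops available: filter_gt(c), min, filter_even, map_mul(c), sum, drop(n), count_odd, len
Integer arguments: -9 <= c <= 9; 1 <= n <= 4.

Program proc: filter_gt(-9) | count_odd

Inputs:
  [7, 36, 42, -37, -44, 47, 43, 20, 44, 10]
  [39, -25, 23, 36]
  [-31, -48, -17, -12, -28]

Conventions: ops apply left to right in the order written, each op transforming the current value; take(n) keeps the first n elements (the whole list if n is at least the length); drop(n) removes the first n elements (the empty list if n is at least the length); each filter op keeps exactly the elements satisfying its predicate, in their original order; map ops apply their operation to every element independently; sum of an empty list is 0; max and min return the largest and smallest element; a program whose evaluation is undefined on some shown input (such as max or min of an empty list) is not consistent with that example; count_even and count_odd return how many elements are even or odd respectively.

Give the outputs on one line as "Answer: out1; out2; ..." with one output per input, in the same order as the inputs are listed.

Execution, op by op:
  [7, 36, 42, -37, -44, 47, 43, 20, 44, 10] -> [7, 36, 42, 47, 43, 20, 44, 10] -> 3
  [39, -25, 23, 36] -> [39, 23, 36] -> 2
  [-31, -48, -17, -12, -28] -> [] -> 0

3; 2; 0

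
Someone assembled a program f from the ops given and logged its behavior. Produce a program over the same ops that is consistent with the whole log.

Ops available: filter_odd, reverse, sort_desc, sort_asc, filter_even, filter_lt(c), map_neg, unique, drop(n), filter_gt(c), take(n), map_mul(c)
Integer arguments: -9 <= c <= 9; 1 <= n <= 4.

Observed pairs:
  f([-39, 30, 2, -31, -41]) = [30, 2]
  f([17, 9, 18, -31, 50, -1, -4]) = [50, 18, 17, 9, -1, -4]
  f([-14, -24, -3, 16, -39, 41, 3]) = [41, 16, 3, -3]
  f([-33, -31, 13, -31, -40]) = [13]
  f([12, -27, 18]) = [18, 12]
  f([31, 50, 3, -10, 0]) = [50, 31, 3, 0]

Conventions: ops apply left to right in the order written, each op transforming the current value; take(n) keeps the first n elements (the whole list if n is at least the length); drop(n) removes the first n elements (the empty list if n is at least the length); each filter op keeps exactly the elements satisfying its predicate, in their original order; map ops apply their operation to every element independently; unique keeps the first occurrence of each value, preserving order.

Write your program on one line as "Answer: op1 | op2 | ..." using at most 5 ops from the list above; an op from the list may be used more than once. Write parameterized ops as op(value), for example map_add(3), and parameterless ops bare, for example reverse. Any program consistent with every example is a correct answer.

unique | filter_gt(-9) | reverse | sort_desc

Check, running the answer program on each example:
  [-39, 30, 2, -31, -41] -> [-39, 30, 2, -31, -41] -> [30, 2] -> [2, 30] -> [30, 2]
  [17, 9, 18, -31, 50, -1, -4] -> [17, 9, 18, -31, 50, -1, -4] -> [17, 9, 18, 50, -1, -4] -> [-4, -1, 50, 18, 9, 17] -> [50, 18, 17, 9, -1, -4]
  [-14, -24, -3, 16, -39, 41, 3] -> [-14, -24, -3, 16, -39, 41, 3] -> [-3, 16, 41, 3] -> [3, 41, 16, -3] -> [41, 16, 3, -3]
  [-33, -31, 13, -31, -40] -> [-33, -31, 13, -40] -> [13] -> [13] -> [13]
  [12, -27, 18] -> [12, -27, 18] -> [12, 18] -> [18, 12] -> [18, 12]
  [31, 50, 3, -10, 0] -> [31, 50, 3, -10, 0] -> [31, 50, 3, 0] -> [0, 3, 50, 31] -> [50, 31, 3, 0]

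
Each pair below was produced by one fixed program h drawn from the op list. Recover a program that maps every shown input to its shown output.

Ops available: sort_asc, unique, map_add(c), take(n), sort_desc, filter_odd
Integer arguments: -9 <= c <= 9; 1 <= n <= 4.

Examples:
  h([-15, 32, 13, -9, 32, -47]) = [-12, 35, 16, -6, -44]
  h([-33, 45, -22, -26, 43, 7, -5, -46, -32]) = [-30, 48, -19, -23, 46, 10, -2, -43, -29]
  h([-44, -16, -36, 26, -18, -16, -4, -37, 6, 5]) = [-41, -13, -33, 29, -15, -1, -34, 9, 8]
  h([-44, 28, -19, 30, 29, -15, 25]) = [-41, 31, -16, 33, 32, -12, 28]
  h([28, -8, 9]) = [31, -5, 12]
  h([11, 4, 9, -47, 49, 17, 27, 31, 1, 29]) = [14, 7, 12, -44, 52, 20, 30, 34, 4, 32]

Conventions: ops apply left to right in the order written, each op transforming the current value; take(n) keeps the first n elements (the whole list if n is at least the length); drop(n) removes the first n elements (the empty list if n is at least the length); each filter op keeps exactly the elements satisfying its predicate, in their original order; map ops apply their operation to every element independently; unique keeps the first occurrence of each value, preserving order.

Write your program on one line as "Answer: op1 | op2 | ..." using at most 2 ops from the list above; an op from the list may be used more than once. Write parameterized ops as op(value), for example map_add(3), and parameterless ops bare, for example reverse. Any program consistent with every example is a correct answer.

map_add(3) | unique

Check, running the answer program on each example:
  [-15, 32, 13, -9, 32, -47] -> [-12, 35, 16, -6, 35, -44] -> [-12, 35, 16, -6, -44]
  [-33, 45, -22, -26, 43, 7, -5, -46, -32] -> [-30, 48, -19, -23, 46, 10, -2, -43, -29] -> [-30, 48, -19, -23, 46, 10, -2, -43, -29]
  [-44, -16, -36, 26, -18, -16, -4, -37, 6, 5] -> [-41, -13, -33, 29, -15, -13, -1, -34, 9, 8] -> [-41, -13, -33, 29, -15, -1, -34, 9, 8]
  [-44, 28, -19, 30, 29, -15, 25] -> [-41, 31, -16, 33, 32, -12, 28] -> [-41, 31, -16, 33, 32, -12, 28]
  [28, -8, 9] -> [31, -5, 12] -> [31, -5, 12]
  [11, 4, 9, -47, 49, 17, 27, 31, 1, 29] -> [14, 7, 12, -44, 52, 20, 30, 34, 4, 32] -> [14, 7, 12, -44, 52, 20, 30, 34, 4, 32]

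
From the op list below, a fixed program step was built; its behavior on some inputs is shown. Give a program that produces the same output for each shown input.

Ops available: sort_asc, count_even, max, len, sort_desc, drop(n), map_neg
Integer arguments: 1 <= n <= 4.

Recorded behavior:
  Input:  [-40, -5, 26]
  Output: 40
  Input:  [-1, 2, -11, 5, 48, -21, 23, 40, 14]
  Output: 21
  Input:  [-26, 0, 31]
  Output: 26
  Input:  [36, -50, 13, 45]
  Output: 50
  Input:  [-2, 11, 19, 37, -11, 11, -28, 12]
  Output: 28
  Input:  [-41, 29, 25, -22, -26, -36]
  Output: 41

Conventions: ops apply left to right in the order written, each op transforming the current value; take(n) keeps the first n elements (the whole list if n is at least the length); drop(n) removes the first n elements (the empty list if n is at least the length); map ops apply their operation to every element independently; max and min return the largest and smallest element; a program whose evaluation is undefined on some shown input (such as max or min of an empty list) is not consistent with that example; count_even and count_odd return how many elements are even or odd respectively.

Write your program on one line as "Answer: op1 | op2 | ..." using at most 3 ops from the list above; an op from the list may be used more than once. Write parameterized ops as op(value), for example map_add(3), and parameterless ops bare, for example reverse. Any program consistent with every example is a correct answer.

map_neg | max

Check, running the answer program on each example:
  [-40, -5, 26] -> [40, 5, -26] -> 40
  [-1, 2, -11, 5, 48, -21, 23, 40, 14] -> [1, -2, 11, -5, -48, 21, -23, -40, -14] -> 21
  [-26, 0, 31] -> [26, 0, -31] -> 26
  [36, -50, 13, 45] -> [-36, 50, -13, -45] -> 50
  [-2, 11, 19, 37, -11, 11, -28, 12] -> [2, -11, -19, -37, 11, -11, 28, -12] -> 28
  [-41, 29, 25, -22, -26, -36] -> [41, -29, -25, 22, 26, 36] -> 41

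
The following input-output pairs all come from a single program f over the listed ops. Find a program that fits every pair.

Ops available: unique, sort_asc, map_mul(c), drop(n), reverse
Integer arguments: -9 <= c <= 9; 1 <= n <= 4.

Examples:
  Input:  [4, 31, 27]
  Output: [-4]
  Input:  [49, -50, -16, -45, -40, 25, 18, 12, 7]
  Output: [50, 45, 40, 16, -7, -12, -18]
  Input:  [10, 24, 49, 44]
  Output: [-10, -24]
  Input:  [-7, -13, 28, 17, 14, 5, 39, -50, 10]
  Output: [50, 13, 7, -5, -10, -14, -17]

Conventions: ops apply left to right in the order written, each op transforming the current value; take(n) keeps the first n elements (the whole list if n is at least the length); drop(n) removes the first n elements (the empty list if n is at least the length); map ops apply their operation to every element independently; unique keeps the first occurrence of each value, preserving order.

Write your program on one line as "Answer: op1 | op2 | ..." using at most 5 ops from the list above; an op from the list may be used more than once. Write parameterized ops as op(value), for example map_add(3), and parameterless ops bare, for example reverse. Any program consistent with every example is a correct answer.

sort_asc | reverse | drop(2) | reverse | map_mul(-1)

Check, running the answer program on each example:
  [4, 31, 27] -> [4, 27, 31] -> [31, 27, 4] -> [4] -> [4] -> [-4]
  [49, -50, -16, -45, -40, 25, 18, 12, 7] -> [-50, -45, -40, -16, 7, 12, 18, 25, 49] -> [49, 25, 18, 12, 7, -16, -40, -45, -50] -> [18, 12, 7, -16, -40, -45, -50] -> [-50, -45, -40, -16, 7, 12, 18] -> [50, 45, 40, 16, -7, -12, -18]
  [10, 24, 49, 44] -> [10, 24, 44, 49] -> [49, 44, 24, 10] -> [24, 10] -> [10, 24] -> [-10, -24]
  [-7, -13, 28, 17, 14, 5, 39, -50, 10] -> [-50, -13, -7, 5, 10, 14, 17, 28, 39] -> [39, 28, 17, 14, 10, 5, -7, -13, -50] -> [17, 14, 10, 5, -7, -13, -50] -> [-50, -13, -7, 5, 10, 14, 17] -> [50, 13, 7, -5, -10, -14, -17]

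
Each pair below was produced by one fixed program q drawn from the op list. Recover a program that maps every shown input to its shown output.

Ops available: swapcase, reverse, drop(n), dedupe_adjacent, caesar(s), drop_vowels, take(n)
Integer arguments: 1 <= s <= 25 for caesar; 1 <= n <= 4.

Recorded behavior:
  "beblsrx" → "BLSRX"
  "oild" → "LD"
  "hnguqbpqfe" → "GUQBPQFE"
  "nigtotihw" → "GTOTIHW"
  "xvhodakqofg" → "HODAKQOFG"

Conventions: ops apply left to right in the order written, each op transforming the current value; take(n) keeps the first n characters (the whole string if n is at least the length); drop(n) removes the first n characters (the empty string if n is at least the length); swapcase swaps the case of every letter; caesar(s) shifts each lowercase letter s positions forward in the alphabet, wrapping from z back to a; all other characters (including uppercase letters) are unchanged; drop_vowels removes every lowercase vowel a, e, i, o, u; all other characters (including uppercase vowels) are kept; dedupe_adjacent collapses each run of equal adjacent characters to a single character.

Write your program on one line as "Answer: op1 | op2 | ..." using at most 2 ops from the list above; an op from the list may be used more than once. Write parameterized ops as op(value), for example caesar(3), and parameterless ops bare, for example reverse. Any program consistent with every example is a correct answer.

drop(2) | swapcase

Check, running the answer program on each example:
  "beblsrx" -> "blsrx" -> "BLSRX"
  "oild" -> "ld" -> "LD"
  "hnguqbpqfe" -> "guqbpqfe" -> "GUQBPQFE"
  "nigtotihw" -> "gtotihw" -> "GTOTIHW"
  "xvhodakqofg" -> "hodakqofg" -> "HODAKQOFG"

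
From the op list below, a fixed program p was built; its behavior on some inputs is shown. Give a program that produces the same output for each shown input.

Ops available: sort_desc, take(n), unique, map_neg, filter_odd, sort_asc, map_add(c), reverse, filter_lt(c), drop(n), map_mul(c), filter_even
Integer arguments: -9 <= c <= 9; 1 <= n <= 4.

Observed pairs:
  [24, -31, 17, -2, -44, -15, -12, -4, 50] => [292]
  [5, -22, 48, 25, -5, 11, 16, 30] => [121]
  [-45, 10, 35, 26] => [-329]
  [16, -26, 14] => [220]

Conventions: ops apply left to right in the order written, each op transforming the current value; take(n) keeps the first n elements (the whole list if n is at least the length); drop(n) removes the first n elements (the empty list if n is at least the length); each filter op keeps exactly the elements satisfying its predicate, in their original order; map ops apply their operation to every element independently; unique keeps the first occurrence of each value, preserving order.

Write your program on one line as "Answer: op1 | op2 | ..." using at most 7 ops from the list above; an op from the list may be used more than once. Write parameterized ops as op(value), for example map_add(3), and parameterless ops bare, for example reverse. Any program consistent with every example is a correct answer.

map_add(9) | take(1) | map_mul(-9) | map_neg | map_add(-2) | map_add(-3)

Check, running the answer program on each example:
  [24, -31, 17, -2, -44, -15, -12, -4, 50] -> [33, -22, 26, 7, -35, -6, -3, 5, 59] -> [33] -> [-297] -> [297] -> [295] -> [292]
  [5, -22, 48, 25, -5, 11, 16, 30] -> [14, -13, 57, 34, 4, 20, 25, 39] -> [14] -> [-126] -> [126] -> [124] -> [121]
  [-45, 10, 35, 26] -> [-36, 19, 44, 35] -> [-36] -> [324] -> [-324] -> [-326] -> [-329]
  [16, -26, 14] -> [25, -17, 23] -> [25] -> [-225] -> [225] -> [223] -> [220]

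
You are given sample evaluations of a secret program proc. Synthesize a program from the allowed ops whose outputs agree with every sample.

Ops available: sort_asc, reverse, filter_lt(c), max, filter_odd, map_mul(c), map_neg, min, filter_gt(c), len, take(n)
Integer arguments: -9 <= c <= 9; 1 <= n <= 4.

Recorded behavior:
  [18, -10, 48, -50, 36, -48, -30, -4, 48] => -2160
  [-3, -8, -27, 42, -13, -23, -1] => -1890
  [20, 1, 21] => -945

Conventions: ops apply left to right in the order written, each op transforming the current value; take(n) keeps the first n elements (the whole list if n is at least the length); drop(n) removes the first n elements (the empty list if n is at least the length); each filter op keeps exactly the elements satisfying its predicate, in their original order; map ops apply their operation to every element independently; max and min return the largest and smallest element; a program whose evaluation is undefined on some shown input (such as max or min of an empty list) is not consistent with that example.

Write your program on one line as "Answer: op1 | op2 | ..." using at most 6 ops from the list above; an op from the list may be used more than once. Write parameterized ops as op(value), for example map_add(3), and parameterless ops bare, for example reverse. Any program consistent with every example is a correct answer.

filter_gt(-4) | sort_asc | map_mul(-9) | map_mul(5) | min

Check, running the answer program on each example:
  [18, -10, 48, -50, 36, -48, -30, -4, 48] -> [18, 48, 36, 48] -> [18, 36, 48, 48] -> [-162, -324, -432, -432] -> [-810, -1620, -2160, -2160] -> -2160
  [-3, -8, -27, 42, -13, -23, -1] -> [-3, 42, -1] -> [-3, -1, 42] -> [27, 9, -378] -> [135, 45, -1890] -> -1890
  [20, 1, 21] -> [20, 1, 21] -> [1, 20, 21] -> [-9, -180, -189] -> [-45, -900, -945] -> -945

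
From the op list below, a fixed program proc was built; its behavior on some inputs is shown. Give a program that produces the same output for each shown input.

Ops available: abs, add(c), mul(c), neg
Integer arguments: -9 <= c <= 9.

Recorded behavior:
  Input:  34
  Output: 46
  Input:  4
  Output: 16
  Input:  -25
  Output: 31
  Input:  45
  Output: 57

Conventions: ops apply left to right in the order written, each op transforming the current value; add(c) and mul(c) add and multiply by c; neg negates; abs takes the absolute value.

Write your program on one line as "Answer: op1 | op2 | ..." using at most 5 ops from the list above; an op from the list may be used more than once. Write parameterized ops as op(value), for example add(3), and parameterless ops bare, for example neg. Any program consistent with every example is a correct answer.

add(3) | neg | abs | add(9)

Check, running the answer program on each example:
  34 -> 37 -> -37 -> 37 -> 46
  4 -> 7 -> -7 -> 7 -> 16
  -25 -> -22 -> 22 -> 22 -> 31
  45 -> 48 -> -48 -> 48 -> 57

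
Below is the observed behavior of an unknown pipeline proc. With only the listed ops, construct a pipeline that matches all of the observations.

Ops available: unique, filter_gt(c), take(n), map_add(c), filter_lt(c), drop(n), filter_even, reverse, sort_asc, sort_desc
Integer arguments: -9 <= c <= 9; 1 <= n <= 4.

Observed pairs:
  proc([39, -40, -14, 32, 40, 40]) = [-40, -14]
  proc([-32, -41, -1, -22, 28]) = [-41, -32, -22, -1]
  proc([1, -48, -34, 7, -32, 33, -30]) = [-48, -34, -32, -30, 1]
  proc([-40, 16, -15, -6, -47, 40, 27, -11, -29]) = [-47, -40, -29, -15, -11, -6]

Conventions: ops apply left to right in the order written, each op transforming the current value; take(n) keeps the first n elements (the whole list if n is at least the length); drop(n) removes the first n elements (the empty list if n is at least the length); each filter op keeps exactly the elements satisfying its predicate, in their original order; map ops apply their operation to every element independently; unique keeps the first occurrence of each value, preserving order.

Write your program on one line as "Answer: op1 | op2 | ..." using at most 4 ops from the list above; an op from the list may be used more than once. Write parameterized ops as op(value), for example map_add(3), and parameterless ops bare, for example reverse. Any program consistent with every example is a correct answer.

unique | sort_asc | filter_lt(7)

Check, running the answer program on each example:
  [39, -40, -14, 32, 40, 40] -> [39, -40, -14, 32, 40] -> [-40, -14, 32, 39, 40] -> [-40, -14]
  [-32, -41, -1, -22, 28] -> [-32, -41, -1, -22, 28] -> [-41, -32, -22, -1, 28] -> [-41, -32, -22, -1]
  [1, -48, -34, 7, -32, 33, -30] -> [1, -48, -34, 7, -32, 33, -30] -> [-48, -34, -32, -30, 1, 7, 33] -> [-48, -34, -32, -30, 1]
  [-40, 16, -15, -6, -47, 40, 27, -11, -29] -> [-40, 16, -15, -6, -47, 40, 27, -11, -29] -> [-47, -40, -29, -15, -11, -6, 16, 27, 40] -> [-47, -40, -29, -15, -11, -6]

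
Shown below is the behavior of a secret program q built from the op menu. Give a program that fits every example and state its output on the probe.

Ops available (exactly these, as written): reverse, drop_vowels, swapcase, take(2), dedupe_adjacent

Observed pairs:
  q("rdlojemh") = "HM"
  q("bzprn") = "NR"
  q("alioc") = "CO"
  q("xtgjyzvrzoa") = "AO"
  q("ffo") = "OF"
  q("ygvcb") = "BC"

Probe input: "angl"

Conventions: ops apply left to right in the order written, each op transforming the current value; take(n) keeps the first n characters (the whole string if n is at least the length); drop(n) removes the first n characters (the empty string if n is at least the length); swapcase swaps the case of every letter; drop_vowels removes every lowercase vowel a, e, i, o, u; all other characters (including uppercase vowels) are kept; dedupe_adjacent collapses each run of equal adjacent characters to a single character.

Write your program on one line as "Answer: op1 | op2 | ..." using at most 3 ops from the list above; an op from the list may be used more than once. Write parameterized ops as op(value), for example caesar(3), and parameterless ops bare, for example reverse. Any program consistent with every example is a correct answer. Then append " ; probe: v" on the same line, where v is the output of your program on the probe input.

reverse | swapcase | take(2) ; probe: "LG"

Check, running the answer program on each example:
  "rdlojemh" -> "hmejoldr" -> "HMEJOLDR" -> "HM"
  "bzprn" -> "nrpzb" -> "NRPZB" -> "NR"
  "alioc" -> "coila" -> "COILA" -> "CO"
  "xtgjyzvrzoa" -> "aozrvzyjgtx" -> "AOZRVZYJGTX" -> "AO"
  "ffo" -> "off" -> "OFF" -> "OF"
  "ygvcb" -> "bcvgy" -> "BCVGY" -> "BC"
  probe: "angl" -> "lgna" -> "LGNA" -> "LG"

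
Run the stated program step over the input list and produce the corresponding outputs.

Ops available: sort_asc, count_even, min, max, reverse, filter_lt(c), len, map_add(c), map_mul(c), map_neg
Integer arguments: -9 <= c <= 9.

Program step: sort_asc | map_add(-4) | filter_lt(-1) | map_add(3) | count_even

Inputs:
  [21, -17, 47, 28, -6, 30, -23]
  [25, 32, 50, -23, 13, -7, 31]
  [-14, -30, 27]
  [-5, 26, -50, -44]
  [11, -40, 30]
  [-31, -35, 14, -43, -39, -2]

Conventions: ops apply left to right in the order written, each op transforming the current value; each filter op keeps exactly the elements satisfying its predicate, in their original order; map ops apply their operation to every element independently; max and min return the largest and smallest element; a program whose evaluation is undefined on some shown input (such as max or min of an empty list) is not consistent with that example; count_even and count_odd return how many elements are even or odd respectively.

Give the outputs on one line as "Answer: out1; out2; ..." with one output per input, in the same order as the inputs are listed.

Execution, op by op:
  [21, -17, 47, 28, -6, 30, -23] -> [-23, -17, -6, 21, 28, 30, 47] -> [-27, -21, -10, 17, 24, 26, 43] -> [-27, -21, -10] -> [-24, -18, -7] -> 2
  [25, 32, 50, -23, 13, -7, 31] -> [-23, -7, 13, 25, 31, 32, 50] -> [-27, -11, 9, 21, 27, 28, 46] -> [-27, -11] -> [-24, -8] -> 2
  [-14, -30, 27] -> [-30, -14, 27] -> [-34, -18, 23] -> [-34, -18] -> [-31, -15] -> 0
  [-5, 26, -50, -44] -> [-50, -44, -5, 26] -> [-54, -48, -9, 22] -> [-54, -48, -9] -> [-51, -45, -6] -> 1
  [11, -40, 30] -> [-40, 11, 30] -> [-44, 7, 26] -> [-44] -> [-41] -> 0
  [-31, -35, 14, -43, -39, -2] -> [-43, -39, -35, -31, -2, 14] -> [-47, -43, -39, -35, -6, 10] -> [-47, -43, -39, -35, -6] -> [-44, -40, -36, -32, -3] -> 4

2; 2; 0; 1; 0; 4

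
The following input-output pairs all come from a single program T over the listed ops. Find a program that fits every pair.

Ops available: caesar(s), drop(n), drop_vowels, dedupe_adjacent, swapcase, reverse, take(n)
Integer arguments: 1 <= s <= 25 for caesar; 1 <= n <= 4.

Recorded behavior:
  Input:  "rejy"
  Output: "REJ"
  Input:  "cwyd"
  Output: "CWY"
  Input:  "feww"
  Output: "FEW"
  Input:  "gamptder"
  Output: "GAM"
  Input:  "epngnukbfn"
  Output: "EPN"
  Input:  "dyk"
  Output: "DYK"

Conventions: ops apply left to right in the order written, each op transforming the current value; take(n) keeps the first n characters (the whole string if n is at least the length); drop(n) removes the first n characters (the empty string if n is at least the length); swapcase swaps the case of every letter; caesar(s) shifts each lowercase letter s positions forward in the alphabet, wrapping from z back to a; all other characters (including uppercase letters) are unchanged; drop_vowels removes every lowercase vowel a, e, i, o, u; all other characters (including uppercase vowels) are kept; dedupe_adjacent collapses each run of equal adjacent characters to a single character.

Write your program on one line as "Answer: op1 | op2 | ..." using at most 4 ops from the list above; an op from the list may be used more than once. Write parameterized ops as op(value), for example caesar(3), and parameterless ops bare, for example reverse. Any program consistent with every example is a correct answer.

dedupe_adjacent | take(4) | swapcase | take(3)

Check, running the answer program on each example:
  "rejy" -> "rejy" -> "rejy" -> "REJY" -> "REJ"
  "cwyd" -> "cwyd" -> "cwyd" -> "CWYD" -> "CWY"
  "feww" -> "few" -> "few" -> "FEW" -> "FEW"
  "gamptder" -> "gamptder" -> "gamp" -> "GAMP" -> "GAM"
  "epngnukbfn" -> "epngnukbfn" -> "epng" -> "EPNG" -> "EPN"
  "dyk" -> "dyk" -> "dyk" -> "DYK" -> "DYK"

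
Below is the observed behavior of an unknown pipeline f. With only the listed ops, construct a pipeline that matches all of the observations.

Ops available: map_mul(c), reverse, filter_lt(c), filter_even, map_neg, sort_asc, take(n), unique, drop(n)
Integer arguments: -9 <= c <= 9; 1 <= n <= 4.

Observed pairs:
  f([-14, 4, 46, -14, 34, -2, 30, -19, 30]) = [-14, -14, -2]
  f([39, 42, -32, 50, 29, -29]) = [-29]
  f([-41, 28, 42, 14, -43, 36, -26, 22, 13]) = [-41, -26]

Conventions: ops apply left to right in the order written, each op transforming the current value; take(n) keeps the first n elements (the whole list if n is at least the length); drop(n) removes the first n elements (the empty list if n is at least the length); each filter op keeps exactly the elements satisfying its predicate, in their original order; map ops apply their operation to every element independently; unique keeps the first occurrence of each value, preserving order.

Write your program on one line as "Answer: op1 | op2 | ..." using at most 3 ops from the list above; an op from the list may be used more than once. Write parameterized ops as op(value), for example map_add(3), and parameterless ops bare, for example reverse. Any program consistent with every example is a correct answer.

filter_lt(1) | sort_asc | drop(1)

Check, running the answer program on each example:
  [-14, 4, 46, -14, 34, -2, 30, -19, 30] -> [-14, -14, -2, -19] -> [-19, -14, -14, -2] -> [-14, -14, -2]
  [39, 42, -32, 50, 29, -29] -> [-32, -29] -> [-32, -29] -> [-29]
  [-41, 28, 42, 14, -43, 36, -26, 22, 13] -> [-41, -43, -26] -> [-43, -41, -26] -> [-41, -26]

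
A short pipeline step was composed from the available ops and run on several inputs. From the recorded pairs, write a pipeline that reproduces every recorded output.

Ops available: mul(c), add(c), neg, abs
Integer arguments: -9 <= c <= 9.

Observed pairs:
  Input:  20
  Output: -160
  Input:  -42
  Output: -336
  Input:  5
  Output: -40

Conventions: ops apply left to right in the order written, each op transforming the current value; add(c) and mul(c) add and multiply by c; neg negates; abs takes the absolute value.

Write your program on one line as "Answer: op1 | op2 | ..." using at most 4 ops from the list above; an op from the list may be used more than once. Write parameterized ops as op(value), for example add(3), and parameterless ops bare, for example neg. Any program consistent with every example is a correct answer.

neg | mul(8) | abs | neg

Check, running the answer program on each example:
  20 -> -20 -> -160 -> 160 -> -160
  -42 -> 42 -> 336 -> 336 -> -336
  5 -> -5 -> -40 -> 40 -> -40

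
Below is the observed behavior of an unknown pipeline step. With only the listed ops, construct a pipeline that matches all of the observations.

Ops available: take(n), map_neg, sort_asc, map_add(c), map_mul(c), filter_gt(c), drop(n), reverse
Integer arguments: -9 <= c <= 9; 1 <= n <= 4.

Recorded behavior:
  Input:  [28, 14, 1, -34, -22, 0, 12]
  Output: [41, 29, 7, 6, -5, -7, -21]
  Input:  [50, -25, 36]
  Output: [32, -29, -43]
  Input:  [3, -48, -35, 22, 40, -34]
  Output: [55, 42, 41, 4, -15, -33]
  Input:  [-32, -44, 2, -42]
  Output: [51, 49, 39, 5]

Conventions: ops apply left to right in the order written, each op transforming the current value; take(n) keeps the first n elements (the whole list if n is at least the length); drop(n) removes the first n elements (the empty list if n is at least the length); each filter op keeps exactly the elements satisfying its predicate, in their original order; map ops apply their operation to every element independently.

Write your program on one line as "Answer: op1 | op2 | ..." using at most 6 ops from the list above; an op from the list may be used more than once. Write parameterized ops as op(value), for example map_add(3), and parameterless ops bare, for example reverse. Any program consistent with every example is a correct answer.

map_add(-5) | map_neg | map_add(2) | sort_asc | reverse

Check, running the answer program on each example:
  [28, 14, 1, -34, -22, 0, 12] -> [23, 9, -4, -39, -27, -5, 7] -> [-23, -9, 4, 39, 27, 5, -7] -> [-21, -7, 6, 41, 29, 7, -5] -> [-21, -7, -5, 6, 7, 29, 41] -> [41, 29, 7, 6, -5, -7, -21]
  [50, -25, 36] -> [45, -30, 31] -> [-45, 30, -31] -> [-43, 32, -29] -> [-43, -29, 32] -> [32, -29, -43]
  [3, -48, -35, 22, 40, -34] -> [-2, -53, -40, 17, 35, -39] -> [2, 53, 40, -17, -35, 39] -> [4, 55, 42, -15, -33, 41] -> [-33, -15, 4, 41, 42, 55] -> [55, 42, 41, 4, -15, -33]
  [-32, -44, 2, -42] -> [-37, -49, -3, -47] -> [37, 49, 3, 47] -> [39, 51, 5, 49] -> [5, 39, 49, 51] -> [51, 49, 39, 5]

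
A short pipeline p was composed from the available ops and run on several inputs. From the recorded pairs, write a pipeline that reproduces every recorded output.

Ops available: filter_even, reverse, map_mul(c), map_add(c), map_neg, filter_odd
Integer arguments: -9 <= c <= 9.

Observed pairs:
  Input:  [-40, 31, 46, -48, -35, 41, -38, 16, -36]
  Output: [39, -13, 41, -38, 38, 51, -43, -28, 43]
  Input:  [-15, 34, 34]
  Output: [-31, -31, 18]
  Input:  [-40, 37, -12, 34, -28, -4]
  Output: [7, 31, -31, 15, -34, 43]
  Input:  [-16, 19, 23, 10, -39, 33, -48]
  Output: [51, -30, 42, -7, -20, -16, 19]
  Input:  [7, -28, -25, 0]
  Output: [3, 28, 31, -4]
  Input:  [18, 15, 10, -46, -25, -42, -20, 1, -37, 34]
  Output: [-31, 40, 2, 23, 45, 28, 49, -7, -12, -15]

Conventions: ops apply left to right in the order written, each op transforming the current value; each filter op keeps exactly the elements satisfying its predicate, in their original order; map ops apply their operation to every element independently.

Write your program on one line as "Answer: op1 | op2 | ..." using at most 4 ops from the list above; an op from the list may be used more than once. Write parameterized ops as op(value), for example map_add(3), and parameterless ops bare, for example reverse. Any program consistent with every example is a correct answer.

map_neg | reverse | map_add(3)

Check, running the answer program on each example:
  [-40, 31, 46, -48, -35, 41, -38, 16, -36] -> [40, -31, -46, 48, 35, -41, 38, -16, 36] -> [36, -16, 38, -41, 35, 48, -46, -31, 40] -> [39, -13, 41, -38, 38, 51, -43, -28, 43]
  [-15, 34, 34] -> [15, -34, -34] -> [-34, -34, 15] -> [-31, -31, 18]
  [-40, 37, -12, 34, -28, -4] -> [40, -37, 12, -34, 28, 4] -> [4, 28, -34, 12, -37, 40] -> [7, 31, -31, 15, -34, 43]
  [-16, 19, 23, 10, -39, 33, -48] -> [16, -19, -23, -10, 39, -33, 48] -> [48, -33, 39, -10, -23, -19, 16] -> [51, -30, 42, -7, -20, -16, 19]
  [7, -28, -25, 0] -> [-7, 28, 25, 0] -> [0, 25, 28, -7] -> [3, 28, 31, -4]
  [18, 15, 10, -46, -25, -42, -20, 1, -37, 34] -> [-18, -15, -10, 46, 25, 42, 20, -1, 37, -34] -> [-34, 37, -1, 20, 42, 25, 46, -10, -15, -18] -> [-31, 40, 2, 23, 45, 28, 49, -7, -12, -15]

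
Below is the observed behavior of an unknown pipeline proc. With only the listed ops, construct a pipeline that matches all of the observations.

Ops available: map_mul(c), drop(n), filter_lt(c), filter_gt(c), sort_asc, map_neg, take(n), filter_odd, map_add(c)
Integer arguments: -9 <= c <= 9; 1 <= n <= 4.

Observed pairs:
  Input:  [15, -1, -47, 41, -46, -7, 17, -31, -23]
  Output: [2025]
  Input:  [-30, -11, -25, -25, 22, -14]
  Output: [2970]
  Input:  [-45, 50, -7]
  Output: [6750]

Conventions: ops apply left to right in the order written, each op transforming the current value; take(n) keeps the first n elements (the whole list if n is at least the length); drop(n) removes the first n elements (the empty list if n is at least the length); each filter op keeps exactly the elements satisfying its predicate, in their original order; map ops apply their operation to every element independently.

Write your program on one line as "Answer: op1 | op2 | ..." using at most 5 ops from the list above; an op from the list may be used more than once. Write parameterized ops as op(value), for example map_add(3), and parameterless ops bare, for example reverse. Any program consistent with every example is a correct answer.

map_mul(3) | map_mul(9) | map_mul(5) | filter_gt(8) | take(1)

Check, running the answer program on each example:
  [15, -1, -47, 41, -46, -7, 17, -31, -23] -> [45, -3, -141, 123, -138, -21, 51, -93, -69] -> [405, -27, -1269, 1107, -1242, -189, 459, -837, -621] -> [2025, -135, -6345, 5535, -6210, -945, 2295, -4185, -3105] -> [2025, 5535, 2295] -> [2025]
  [-30, -11, -25, -25, 22, -14] -> [-90, -33, -75, -75, 66, -42] -> [-810, -297, -675, -675, 594, -378] -> [-4050, -1485, -3375, -3375, 2970, -1890] -> [2970] -> [2970]
  [-45, 50, -7] -> [-135, 150, -21] -> [-1215, 1350, -189] -> [-6075, 6750, -945] -> [6750] -> [6750]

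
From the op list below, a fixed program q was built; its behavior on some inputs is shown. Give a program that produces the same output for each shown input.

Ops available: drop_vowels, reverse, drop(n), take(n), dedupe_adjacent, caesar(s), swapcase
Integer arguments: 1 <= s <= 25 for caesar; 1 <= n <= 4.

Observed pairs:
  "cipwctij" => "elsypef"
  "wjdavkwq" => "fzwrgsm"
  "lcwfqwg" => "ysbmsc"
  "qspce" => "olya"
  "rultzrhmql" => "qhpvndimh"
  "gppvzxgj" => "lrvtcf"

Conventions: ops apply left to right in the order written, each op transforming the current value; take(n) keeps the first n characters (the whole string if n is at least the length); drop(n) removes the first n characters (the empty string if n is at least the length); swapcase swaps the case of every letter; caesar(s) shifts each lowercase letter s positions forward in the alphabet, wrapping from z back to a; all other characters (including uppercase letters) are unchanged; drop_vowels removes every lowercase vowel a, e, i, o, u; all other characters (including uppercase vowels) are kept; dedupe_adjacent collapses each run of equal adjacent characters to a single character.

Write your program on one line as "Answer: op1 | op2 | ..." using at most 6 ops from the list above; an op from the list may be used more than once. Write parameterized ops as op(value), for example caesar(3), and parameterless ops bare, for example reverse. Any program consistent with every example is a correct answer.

caesar(6) | dedupe_adjacent | caesar(18) | drop(1) | caesar(24)

Check, running the answer program on each example:
  "cipwctij" -> "iovcizop" -> "iovcizop" -> "agnuargh" -> "gnuargh" -> "elsypef"
  "wjdavkwq" -> "cpjgbqcw" -> "cpjgbqcw" -> "uhbytiuo" -> "hbytiuo" -> "fzwrgsm"
  "lcwfqwg" -> "riclwcm" -> "riclwcm" -> "jaudoue" -> "audoue" -> "ysbmsc"
  "qspce" -> "wyvik" -> "wyvik" -> "oqnac" -> "qnac" -> "olya"
  "rultzrhmql" -> "xarzfxnswr" -> "xarzfxnswr" -> "psjrxpfkoj" -> "sjrxpfkoj" -> "qhpvndimh"
  "gppvzxgj" -> "mvvbfdmp" -> "mvbfdmp" -> "entxveh" -> "ntxveh" -> "lrvtcf"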